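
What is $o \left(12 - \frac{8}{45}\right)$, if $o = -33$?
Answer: $- \frac{5852}{15} \approx -390.13$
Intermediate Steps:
$o \left(12 - \frac{8}{45}\right) = - 33 \left(12 - \frac{8}{45}\right) = \left(-33\right) \frac{532}{45} = - \frac{5852}{15}$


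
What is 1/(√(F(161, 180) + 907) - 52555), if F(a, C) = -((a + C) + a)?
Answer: -10511/552405524 - 9*√5/2762027620 ≈ -1.9035e-5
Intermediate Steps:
F(a, C) = -C - 2*a (F(a, C) = -((C + a) + a) = -(C + 2*a) = -C - 2*a)
1/(√(F(161, 180) + 907) - 52555) = 1/(√((-1*180 - 2*161) + 907) - 52555) = 1/(√((-180 - 322) + 907) - 52555) = 1/(√(-502 + 907) - 52555) = 1/(√405 - 52555) = 1/(9*√5 - 52555) = 1/(-52555 + 9*√5)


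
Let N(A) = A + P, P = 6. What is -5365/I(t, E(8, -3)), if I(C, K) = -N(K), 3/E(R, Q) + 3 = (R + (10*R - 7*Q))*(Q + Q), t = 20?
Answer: 1174935/1313 ≈ 894.85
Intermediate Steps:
E(R, Q) = 3/(-3 + 2*Q*(-7*Q + 11*R)) (E(R, Q) = 3/(-3 + (R + (10*R - 7*Q))*(Q + Q)) = 3/(-3 + (R + (-7*Q + 10*R))*(2*Q)) = 3/(-3 + (-7*Q + 11*R)*(2*Q)) = 3/(-3 + 2*Q*(-7*Q + 11*R)))
N(A) = 6 + A (N(A) = A + 6 = 6 + A)
I(C, K) = -6 - K (I(C, K) = -(6 + K) = -6 - K)
-5365/I(t, E(8, -3)) = -5365/(-6 - (-3)/(3 + 14*(-3)² - 22*(-3)*8)) = -5365/(-6 - (-3)/(3 + 14*9 + 528)) = -5365/(-6 - (-3)/(3 + 126 + 528)) = -5365/(-6 - (-3)/657) = -5365/(-6 - 1*(-1/219)) = -5365/(-6 + 1/219) = -5365/(-1313/219) = -5365*(-219/1313) = 1174935/1313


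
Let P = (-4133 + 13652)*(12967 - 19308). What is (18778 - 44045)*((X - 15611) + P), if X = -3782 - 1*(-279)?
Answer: 1525598542831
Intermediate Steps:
X = -3503 (X = -3782 + 279 = -3503)
P = -60359979 (P = 9519*(-6341) = -60359979)
(18778 - 44045)*((X - 15611) + P) = (18778 - 44045)*((-3503 - 15611) - 60359979) = -25267*(-19114 - 60359979) = -25267*(-60379093) = 1525598542831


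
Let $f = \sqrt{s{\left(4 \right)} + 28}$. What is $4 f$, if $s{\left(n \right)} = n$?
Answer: $16 \sqrt{2} \approx 22.627$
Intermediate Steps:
$f = 4 \sqrt{2}$ ($f = \sqrt{4 + 28} = \sqrt{32} = 4 \sqrt{2} \approx 5.6569$)
$4 f = 4 \cdot 4 \sqrt{2} = 16 \sqrt{2}$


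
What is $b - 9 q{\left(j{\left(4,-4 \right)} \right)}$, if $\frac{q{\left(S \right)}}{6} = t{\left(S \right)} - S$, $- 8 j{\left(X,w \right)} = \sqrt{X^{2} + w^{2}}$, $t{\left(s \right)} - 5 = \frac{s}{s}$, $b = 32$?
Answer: $-292 - 27 \sqrt{2} \approx -330.18$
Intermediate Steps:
$t{\left(s \right)} = 6$ ($t{\left(s \right)} = 5 + \frac{s}{s} = 5 + 1 = 6$)
$j{\left(X,w \right)} = - \frac{\sqrt{X^{2} + w^{2}}}{8}$
$q{\left(S \right)} = 36 - 6 S$ ($q{\left(S \right)} = 6 \left(6 - S\right) = 36 - 6 S$)
$b - 9 q{\left(j{\left(4,-4 \right)} \right)} = 32 - 9 \left(36 - 6 \left(- \frac{\sqrt{4^{2} + \left(-4\right)^{2}}}{8}\right)\right) = 32 - 9 \left(36 - 6 \left(- \frac{\sqrt{16 + 16}}{8}\right)\right) = 32 - 9 \left(36 - 6 \left(- \frac{\sqrt{32}}{8}\right)\right) = 32 - 9 \left(36 - 6 \left(- \frac{4 \sqrt{2}}{8}\right)\right) = 32 - 9 \left(36 - 6 \left(- \frac{\sqrt{2}}{2}\right)\right) = 32 - 9 \left(36 + 3 \sqrt{2}\right) = 32 - \left(324 + 27 \sqrt{2}\right) = -292 - 27 \sqrt{2}$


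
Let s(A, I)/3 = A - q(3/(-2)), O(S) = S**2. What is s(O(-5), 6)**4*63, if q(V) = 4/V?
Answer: 2989874223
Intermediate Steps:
s(A, I) = 8 + 3*A (s(A, I) = 3*(A - 4/(3/(-2))) = 3*(A - 4/(3*(-1/2))) = 3*(A - 4/(-3/2)) = 3*(A - 4*(-2)/3) = 3*(A - 1*(-8/3)) = 3*(A + 8/3) = 3*(8/3 + A) = 8 + 3*A)
s(O(-5), 6)**4*63 = (8 + 3*(-5)**2)**4*63 = (8 + 3*25)**4*63 = (8 + 75)**4*63 = 83**4*63 = 47458321*63 = 2989874223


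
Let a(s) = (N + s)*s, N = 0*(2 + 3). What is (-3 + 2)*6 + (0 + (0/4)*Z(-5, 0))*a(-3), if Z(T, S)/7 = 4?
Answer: -6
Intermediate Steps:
Z(T, S) = 28 (Z(T, S) = 7*4 = 28)
N = 0 (N = 0*5 = 0)
a(s) = s² (a(s) = (0 + s)*s = s*s = s²)
(-3 + 2)*6 + (0 + (0/4)*Z(-5, 0))*a(-3) = (-3 + 2)*6 + (0 + (0/4)*28)*(-3)² = -1*6 + (0 + (0*(¼))*28)*9 = -6 + (0 + 0*28)*9 = -6 + (0 + 0)*9 = -6 + 0*9 = -6 + 0 = -6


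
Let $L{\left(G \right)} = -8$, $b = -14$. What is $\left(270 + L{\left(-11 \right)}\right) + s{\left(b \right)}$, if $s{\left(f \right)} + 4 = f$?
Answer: $244$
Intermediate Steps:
$s{\left(f \right)} = -4 + f$
$\left(270 + L{\left(-11 \right)}\right) + s{\left(b \right)} = \left(270 - 8\right) - 18 = 262 - 18 = 244$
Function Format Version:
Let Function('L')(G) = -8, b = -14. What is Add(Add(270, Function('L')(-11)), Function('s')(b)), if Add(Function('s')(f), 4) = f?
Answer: 244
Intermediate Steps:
Function('s')(f) = Add(-4, f)
Add(Add(270, Function('L')(-11)), Function('s')(b)) = Add(Add(270, -8), Add(-4, -14)) = Add(262, -18) = 244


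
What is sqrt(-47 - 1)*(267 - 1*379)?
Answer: -448*I*sqrt(3) ≈ -775.96*I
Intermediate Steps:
sqrt(-47 - 1)*(267 - 1*379) = sqrt(-48)*(267 - 379) = (4*I*sqrt(3))*(-112) = -448*I*sqrt(3)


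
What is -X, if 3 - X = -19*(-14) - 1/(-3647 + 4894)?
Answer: 327960/1247 ≈ 263.00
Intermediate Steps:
X = -327960/1247 (X = 3 - (-19*(-14) - 1/(-3647 + 4894)) = 3 - (266 - 1/1247) = 3 - 1*331701/1247 = 3 - 331701/1247 = -327960/1247 ≈ -263.00)
-X = -1*(-327960/1247) = 327960/1247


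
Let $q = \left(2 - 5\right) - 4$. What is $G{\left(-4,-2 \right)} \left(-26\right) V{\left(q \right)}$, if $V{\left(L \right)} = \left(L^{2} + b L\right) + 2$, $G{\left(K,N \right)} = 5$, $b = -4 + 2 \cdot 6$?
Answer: $650$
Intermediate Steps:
$q = -7$ ($q = \left(2 - 5\right) - 4 = -3 - 4 = -7$)
$b = 8$ ($b = -4 + 12 = 8$)
$V{\left(L \right)} = 2 + L^{2} + 8 L$ ($V{\left(L \right)} = \left(L^{2} + 8 L\right) + 2 = 2 + L^{2} + 8 L$)
$G{\left(-4,-2 \right)} \left(-26\right) V{\left(q \right)} = 5 \left(-26\right) \left(2 + \left(-7\right)^{2} + 8 \left(-7\right)\right) = - 130 \left(2 + 49 - 56\right) = \left(-130\right) \left(-5\right) = 650$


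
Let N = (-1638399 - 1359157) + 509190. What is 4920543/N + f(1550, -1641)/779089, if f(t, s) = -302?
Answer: -3834292411859/1938658578574 ≈ -1.9778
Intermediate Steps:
N = -2488366 (N = -2997556 + 509190 = -2488366)
4920543/N + f(1550, -1641)/779089 = 4920543/(-2488366) - 302/779089 = 4920543*(-1/2488366) - 302*1/779089 = -4920543/2488366 - 302/779089 = -3834292411859/1938658578574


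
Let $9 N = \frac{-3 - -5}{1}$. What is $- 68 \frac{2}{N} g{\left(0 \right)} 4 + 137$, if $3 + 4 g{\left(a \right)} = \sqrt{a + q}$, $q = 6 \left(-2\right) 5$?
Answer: $1973 - 1224 i \sqrt{15} \approx 1973.0 - 4740.5 i$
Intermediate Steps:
$q = -60$ ($q = \left(-12\right) 5 = -60$)
$g{\left(a \right)} = - \frac{3}{4} + \frac{\sqrt{-60 + a}}{4}$ ($g{\left(a \right)} = - \frac{3}{4} + \frac{\sqrt{a - 60}}{4} = - \frac{3}{4} + \frac{\sqrt{-60 + a}}{4}$)
$N = \frac{2}{9}$ ($N = \frac{\left(-3 - -5\right) 1^{-1}}{9} = \frac{\left(-3 + 5\right) 1}{9} = \frac{2 \cdot 1}{9} = \frac{1}{9} \cdot 2 = \frac{2}{9} \approx 0.22222$)
$- 68 \frac{2}{N} g{\left(0 \right)} 4 + 137 = - 68 \frac{2}{\frac{2}{9}} \left(- \frac{3}{4} + \frac{\sqrt{-60 + 0}}{4}\right) 4 + 137 = - 68 \cdot 2 \cdot \frac{9}{2} \left(- \frac{3}{4} + \frac{\sqrt{-60}}{4}\right) 4 + 137 = - 68 \cdot 9 \left(- \frac{3}{4} + \frac{2 i \sqrt{15}}{4}\right) 4 + 137 = - 68 \cdot 9 \left(- \frac{3}{4} + \frac{i \sqrt{15}}{2}\right) 4 + 137 = - 68 \left(- \frac{27}{4} + \frac{9 i \sqrt{15}}{2}\right) 4 + 137 = - 68 \left(-27 + 18 i \sqrt{15}\right) + 137 = \left(1836 - 1224 i \sqrt{15}\right) + 137 = 1973 - 1224 i \sqrt{15}$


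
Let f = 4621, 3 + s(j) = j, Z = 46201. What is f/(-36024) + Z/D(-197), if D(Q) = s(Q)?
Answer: -52039657/225150 ≈ -231.13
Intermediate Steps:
s(j) = -3 + j
D(Q) = -3 + Q
f/(-36024) + Z/D(-197) = 4621/(-36024) + 46201/(-3 - 197) = 4621*(-1/36024) + 46201/(-200) = -4621/36024 + 46201*(-1/200) = -4621/36024 - 46201/200 = -52039657/225150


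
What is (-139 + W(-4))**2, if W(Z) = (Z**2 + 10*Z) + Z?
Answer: 27889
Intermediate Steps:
W(Z) = Z**2 + 11*Z
(-139 + W(-4))**2 = (-139 - 4*(11 - 4))**2 = (-139 - 4*7)**2 = (-139 - 28)**2 = (-167)**2 = 27889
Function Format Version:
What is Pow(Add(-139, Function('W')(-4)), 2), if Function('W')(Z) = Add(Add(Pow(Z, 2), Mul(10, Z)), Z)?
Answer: 27889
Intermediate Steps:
Function('W')(Z) = Add(Pow(Z, 2), Mul(11, Z))
Pow(Add(-139, Function('W')(-4)), 2) = Pow(Add(-139, Mul(-4, Add(11, -4))), 2) = Pow(Add(-139, Mul(-4, 7)), 2) = Pow(Add(-139, -28), 2) = Pow(-167, 2) = 27889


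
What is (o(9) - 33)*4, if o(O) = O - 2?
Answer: -104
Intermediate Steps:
o(O) = -2 + O
(o(9) - 33)*4 = ((-2 + 9) - 33)*4 = (7 - 33)*4 = -26*4 = -104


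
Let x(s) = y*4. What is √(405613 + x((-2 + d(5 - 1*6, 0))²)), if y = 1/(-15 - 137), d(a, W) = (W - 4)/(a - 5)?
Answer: 7*√11953166/38 ≈ 636.88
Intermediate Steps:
d(a, W) = (-4 + W)/(-5 + a)
y = -1/152 (y = 1/(-152) = -1/152 ≈ -0.0065789)
x(s) = -1/38 (x(s) = -1/152*4 = -1/38)
√(405613 + x((-2 + d(5 - 1*6, 0))²)) = √(405613 - 1/38) = √(15413293/38) = 7*√11953166/38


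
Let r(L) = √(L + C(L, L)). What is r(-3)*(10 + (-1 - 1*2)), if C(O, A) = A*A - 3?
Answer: 7*√3 ≈ 12.124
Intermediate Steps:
C(O, A) = -3 + A² (C(O, A) = A² - 3 = -3 + A²)
r(L) = √(-3 + L + L²) (r(L) = √(L + (-3 + L²)) = √(-3 + L + L²))
r(-3)*(10 + (-1 - 1*2)) = √(-3 - 3 + (-3)²)*(10 + (-1 - 1*2)) = √(-3 - 3 + 9)*(10 + (-1 - 2)) = √3*(10 - 3) = √3*7 = 7*√3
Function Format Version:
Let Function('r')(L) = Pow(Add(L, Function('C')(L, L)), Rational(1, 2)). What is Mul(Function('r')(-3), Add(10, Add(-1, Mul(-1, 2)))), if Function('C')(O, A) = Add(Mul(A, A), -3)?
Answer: Mul(7, Pow(3, Rational(1, 2))) ≈ 12.124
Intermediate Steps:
Function('C')(O, A) = Add(-3, Pow(A, 2)) (Function('C')(O, A) = Add(Pow(A, 2), -3) = Add(-3, Pow(A, 2)))
Function('r')(L) = Pow(Add(-3, L, Pow(L, 2)), Rational(1, 2)) (Function('r')(L) = Pow(Add(L, Add(-3, Pow(L, 2))), Rational(1, 2)) = Pow(Add(-3, L, Pow(L, 2)), Rational(1, 2)))
Mul(Function('r')(-3), Add(10, Add(-1, Mul(-1, 2)))) = Mul(Pow(Add(-3, -3, Pow(-3, 2)), Rational(1, 2)), Add(10, Add(-1, Mul(-1, 2)))) = Mul(Pow(Add(-3, -3, 9), Rational(1, 2)), Add(10, Add(-1, -2))) = Mul(Pow(3, Rational(1, 2)), Add(10, -3)) = Mul(Pow(3, Rational(1, 2)), 7) = Mul(7, Pow(3, Rational(1, 2)))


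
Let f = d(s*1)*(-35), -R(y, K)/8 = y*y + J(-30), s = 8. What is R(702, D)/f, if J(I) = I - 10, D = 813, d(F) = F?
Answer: 492764/35 ≈ 14079.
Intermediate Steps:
J(I) = -10 + I
R(y, K) = 320 - 8*y² (R(y, K) = -8*(y*y + (-10 - 30)) = -8*(y² - 40) = -8*(-40 + y²) = 320 - 8*y²)
f = -280 (f = (8*1)*(-35) = 8*(-35) = -280)
R(702, D)/f = (320 - 8*702²)/(-280) = (320 - 8*492804)*(-1/280) = (320 - 3942432)*(-1/280) = -3942112*(-1/280) = 492764/35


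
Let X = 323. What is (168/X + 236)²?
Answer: 5836348816/104329 ≈ 55942.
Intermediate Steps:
(168/X + 236)² = (168/323 + 236)² = (76396/323)² = 5836348816/104329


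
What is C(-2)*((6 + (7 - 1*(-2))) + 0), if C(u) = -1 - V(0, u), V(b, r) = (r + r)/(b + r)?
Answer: -45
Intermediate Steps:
V(b, r) = 2*r/(b + r) (V(b, r) = (2*r)/(b + r) = 2*r/(b + r))
C(u) = -3 (C(u) = -1 - 2*u/(0 + u) = -1 - 2*u/u = -1 - 1*2 = -1 - 2 = -3)
C(-2)*((6 + (7 - 1*(-2))) + 0) = -3*((6 + (7 - 1*(-2))) + 0) = -3*((6 + (7 + 2)) + 0) = -3*((6 + 9) + 0) = -3*(15 + 0) = -3*15 = -45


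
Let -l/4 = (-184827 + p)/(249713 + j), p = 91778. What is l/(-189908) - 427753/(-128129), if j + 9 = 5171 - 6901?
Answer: 5035950495453973/1508470609490142 ≈ 3.3384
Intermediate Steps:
j = -1739 (j = -9 + (5171 - 6901) = -9 - 1730 = -1739)
l = 186098/123987 (l = -4*(-184827 + 91778)/(249713 - 1739) = -(-372196)/247974 = -4*(-93049/247974) = 186098/123987 ≈ 1.5009)
l/(-189908) - 427753/(-128129) = (186098/123987)/(-189908) - 427753/(-128129) = (186098/123987)*(-1/189908) - 427753*(-1/128129) = -93049/11773061598 + 427753/128129 = 5035950495453973/1508470609490142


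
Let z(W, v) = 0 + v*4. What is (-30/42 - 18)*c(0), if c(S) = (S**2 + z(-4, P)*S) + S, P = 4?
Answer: 0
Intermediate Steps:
z(W, v) = 4*v (z(W, v) = 0 + 4*v = 4*v)
c(S) = S**2 + 17*S (c(S) = (S**2 + (4*4)*S) + S = (S**2 + 16*S) + S = S**2 + 17*S)
(-30/42 - 18)*c(0) = (-30/42 - 18)*(0*(17 + 0)) = (-30*1/42 - 18)*(0*17) = (-5/7 - 18)*0 = -131/7*0 = 0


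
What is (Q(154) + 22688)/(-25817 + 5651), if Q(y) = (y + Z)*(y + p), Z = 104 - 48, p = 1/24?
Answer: -220147/80664 ≈ -2.7292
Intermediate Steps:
p = 1/24 ≈ 0.041667
Z = 56
Q(y) = (56 + y)*(1/24 + y) (Q(y) = (y + 56)*(y + 1/24) = (56 + y)*(1/24 + y))
(Q(154) + 22688)/(-25817 + 5651) = ((7/3 + 154**2 + (1345/24)*154) + 22688)/(-25817 + 5651) = ((7/3 + 23716 + 103565/12) + 22688)/(-20166) = (129395/4 + 22688)*(-1/20166) = (220147/4)*(-1/20166) = -220147/80664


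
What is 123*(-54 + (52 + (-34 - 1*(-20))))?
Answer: -1968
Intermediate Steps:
123*(-54 + (52 + (-34 - 1*(-20)))) = 123*(-54 + (52 + (-34 + 20))) = 123*(-54 + (52 - 14)) = 123*(-54 + 38) = 123*(-16) = -1968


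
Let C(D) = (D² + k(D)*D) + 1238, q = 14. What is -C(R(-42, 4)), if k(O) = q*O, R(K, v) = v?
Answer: -1478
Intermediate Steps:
k(O) = 14*O
C(D) = 1238 + 15*D² (C(D) = (D² + (14*D)*D) + 1238 = (D² + 14*D²) + 1238 = 15*D² + 1238 = 1238 + 15*D²)
-C(R(-42, 4)) = -(1238 + 15*4²) = -(1238 + 15*16) = -(1238 + 240) = -1*1478 = -1478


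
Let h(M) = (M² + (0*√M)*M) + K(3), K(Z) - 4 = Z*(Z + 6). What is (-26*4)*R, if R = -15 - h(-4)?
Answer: 6448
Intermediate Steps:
K(Z) = 4 + Z*(6 + Z) (K(Z) = 4 + Z*(Z + 6) = 4 + Z*(6 + Z))
h(M) = 31 + M² (h(M) = (M² + (0*√M)*M) + (4 + 3² + 6*3) = (M² + 0*M) + (4 + 9 + 18) = (M² + 0) + 31 = M² + 31 = 31 + M²)
R = -62 (R = -15 - (31 + (-4)²) = -15 - (31 + 16) = -15 - 1*47 = -15 - 47 = -62)
(-26*4)*R = -26*4*(-62) = -104*(-62) = 6448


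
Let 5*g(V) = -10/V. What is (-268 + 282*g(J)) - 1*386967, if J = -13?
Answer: -5033491/13 ≈ -3.8719e+5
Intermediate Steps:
g(V) = -2/V (g(V) = (-10/V)/5 = -2/V)
(-268 + 282*g(J)) - 1*386967 = (-268 + 282*(-2/(-13))) - 1*386967 = (-268 + 282*(-2*(-1/13))) - 386967 = (-268 + 282*(2/13)) - 386967 = (-268 + 564/13) - 386967 = -2920/13 - 386967 = -5033491/13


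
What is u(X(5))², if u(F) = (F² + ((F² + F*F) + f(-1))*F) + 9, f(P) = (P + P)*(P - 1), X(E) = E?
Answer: 92416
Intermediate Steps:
f(P) = 2*P*(-1 + P) (f(P) = (2*P)*(-1 + P) = 2*P*(-1 + P))
u(F) = 9 + F² + F*(4 + 2*F²) (u(F) = (F² + ((F² + F*F) + 2*(-1)*(-1 - 1))*F) + 9 = (F² + ((F² + F²) + 2*(-1)*(-2))*F) + 9 = (F² + (2*F² + 4)*F) + 9 = (F² + (4 + 2*F²)*F) + 9 = (F² + F*(4 + 2*F²)) + 9 = 9 + F² + F*(4 + 2*F²))
u(X(5))² = (9 + 5² + 2*5³ + 4*5)² = (9 + 25 + 2*125 + 20)² = (9 + 25 + 250 + 20)² = 304² = 92416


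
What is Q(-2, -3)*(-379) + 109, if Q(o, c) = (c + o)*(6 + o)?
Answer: 7689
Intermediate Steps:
Q(o, c) = (6 + o)*(c + o)
Q(-2, -3)*(-379) + 109 = ((-2)² + 6*(-3) + 6*(-2) - 3*(-2))*(-379) + 109 = (4 - 18 - 12 + 6)*(-379) + 109 = -20*(-379) + 109 = 7580 + 109 = 7689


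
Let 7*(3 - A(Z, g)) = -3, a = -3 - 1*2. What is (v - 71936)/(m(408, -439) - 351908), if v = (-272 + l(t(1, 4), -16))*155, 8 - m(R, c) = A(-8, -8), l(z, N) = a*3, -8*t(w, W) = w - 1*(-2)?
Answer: 271649/821108 ≈ 0.33083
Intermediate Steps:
a = -5 (a = -3 - 2 = -5)
t(w, W) = -¼ - w/8 (t(w, W) = -(w - 1*(-2))/8 = -(w + 2)/8 = -(2 + w)/8 = -¼ - w/8)
A(Z, g) = 24/7 (A(Z, g) = 3 - ⅐*(-3) = 3 + 3/7 = 24/7)
l(z, N) = -15 (l(z, N) = -5*3 = -15)
m(R, c) = 32/7 (m(R, c) = 8 - 1*24/7 = 8 - 24/7 = 32/7)
v = -44485 (v = (-272 - 15)*155 = -287*155 = -44485)
(v - 71936)/(m(408, -439) - 351908) = (-44485 - 71936)/(32/7 - 351908) = -116421/(-2463324/7) = -116421*(-7/2463324) = 271649/821108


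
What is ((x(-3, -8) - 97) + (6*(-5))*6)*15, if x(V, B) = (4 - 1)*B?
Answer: -4515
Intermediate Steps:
x(V, B) = 3*B
((x(-3, -8) - 97) + (6*(-5))*6)*15 = ((3*(-8) - 97) + (6*(-5))*6)*15 = ((-24 - 97) - 30*6)*15 = (-121 - 180)*15 = -301*15 = -4515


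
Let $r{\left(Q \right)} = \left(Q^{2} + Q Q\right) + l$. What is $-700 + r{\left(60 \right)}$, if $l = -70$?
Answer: $6430$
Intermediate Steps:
$r{\left(Q \right)} = -70 + 2 Q^{2}$ ($r{\left(Q \right)} = \left(Q^{2} + Q Q\right) - 70 = \left(Q^{2} + Q^{2}\right) - 70 = 2 Q^{2} - 70 = -70 + 2 Q^{2}$)
$-700 + r{\left(60 \right)} = -700 - \left(70 - 2 \cdot 60^{2}\right) = -700 + \left(-70 + 2 \cdot 3600\right) = -700 + \left(-70 + 7200\right) = -700 + 7130 = 6430$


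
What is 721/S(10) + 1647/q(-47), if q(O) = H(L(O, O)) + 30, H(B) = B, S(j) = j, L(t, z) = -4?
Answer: 8804/65 ≈ 135.45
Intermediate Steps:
q(O) = 26 (q(O) = -4 + 30 = 26)
721/S(10) + 1647/q(-47) = 721/10 + 1647/26 = 8804/65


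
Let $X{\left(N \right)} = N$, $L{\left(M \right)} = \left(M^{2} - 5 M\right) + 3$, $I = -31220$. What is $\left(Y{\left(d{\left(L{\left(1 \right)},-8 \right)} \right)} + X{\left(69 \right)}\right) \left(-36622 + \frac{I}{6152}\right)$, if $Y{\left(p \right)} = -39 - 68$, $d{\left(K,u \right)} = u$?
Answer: $\frac{1070316379}{769} \approx 1.3918 \cdot 10^{6}$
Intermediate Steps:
$L{\left(M \right)} = 3 + M^{2} - 5 M$
$Y{\left(p \right)} = -107$ ($Y{\left(p \right)} = -39 - 68 = -107$)
$\left(Y{\left(d{\left(L{\left(1 \right)},-8 \right)} \right)} + X{\left(69 \right)}\right) \left(-36622 + \frac{I}{6152}\right) = \left(-107 + 69\right) \left(-36622 - \frac{31220}{6152}\right) = - 38 \left(-36622 - \frac{7805}{1538}\right) = \left(-38\right) \left(- \frac{56332441}{1538}\right) = \frac{1070316379}{769}$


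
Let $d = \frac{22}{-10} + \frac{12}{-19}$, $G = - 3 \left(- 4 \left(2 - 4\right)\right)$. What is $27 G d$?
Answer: $\frac{174312}{95} \approx 1834.9$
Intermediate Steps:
$G = -24$ ($G = - 3 \left(\left(-4\right) \left(-2\right)\right) = \left(-3\right) 8 = -24$)
$d = - \frac{269}{95}$ ($d = 22 \left(- \frac{1}{10}\right) + 12 \left(- \frac{1}{19}\right) = - \frac{11}{5} - \frac{12}{19} = - \frac{269}{95} \approx -2.8316$)
$27 G d = 27 \left(-24\right) \left(- \frac{269}{95}\right) = \left(-648\right) \left(- \frac{269}{95}\right) = \frac{174312}{95}$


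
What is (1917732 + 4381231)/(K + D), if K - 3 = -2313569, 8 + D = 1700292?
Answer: -6298963/613282 ≈ -10.271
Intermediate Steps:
D = 1700284 (D = -8 + 1700292 = 1700284)
K = -2313566 (K = 3 - 2313569 = -2313566)
(1917732 + 4381231)/(K + D) = (1917732 + 4381231)/(-2313566 + 1700284) = 6298963/(-613282) = 6298963*(-1/613282) = -6298963/613282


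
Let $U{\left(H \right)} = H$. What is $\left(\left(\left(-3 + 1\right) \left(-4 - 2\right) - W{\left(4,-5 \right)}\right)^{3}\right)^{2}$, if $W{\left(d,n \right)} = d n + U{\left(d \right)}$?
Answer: $481890304$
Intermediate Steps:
$W{\left(d,n \right)} = d + d n$ ($W{\left(d,n \right)} = d n + d = d + d n$)
$\left(\left(\left(-3 + 1\right) \left(-4 - 2\right) - W{\left(4,-5 \right)}\right)^{3}\right)^{2} = \left(\left(\left(-3 + 1\right) \left(-4 - 2\right) - 4 \left(1 - 5\right)\right)^{3}\right)^{2} = \left(\left(\left(-2\right) \left(-6\right) - 4 \left(-4\right)\right)^{3}\right)^{2} = \left(\left(12 - -16\right)^{3}\right)^{2} = \left(\left(12 + 16\right)^{3}\right)^{2} = \left(28^{3}\right)^{2} = 21952^{2} = 481890304$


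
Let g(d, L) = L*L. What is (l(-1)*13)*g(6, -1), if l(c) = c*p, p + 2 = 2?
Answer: 0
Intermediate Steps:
p = 0 (p = -2 + 2 = 0)
l(c) = 0 (l(c) = c*0 = 0)
g(d, L) = L²
(l(-1)*13)*g(6, -1) = (0*13)*(-1)² = 0*1 = 0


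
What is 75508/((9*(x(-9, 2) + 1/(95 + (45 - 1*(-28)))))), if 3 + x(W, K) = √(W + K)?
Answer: -2126909344/1351731 - 236793088*I*√7/450577 ≈ -1573.5 - 1390.4*I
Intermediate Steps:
x(W, K) = -3 + √(K + W) (x(W, K) = -3 + √(W + K) = -3 + √(K + W))
75508/((9*(x(-9, 2) + 1/(95 + (45 - 1*(-28)))))) = 75508/((9*((-3 + √(2 - 9)) + 1/(95 + (45 - 1*(-28)))))) = 75508/((9*((-3 + √(-7)) + 1/(95 + (45 + 28))))) = 75508/((9*((-3 + I*√7) + 1/(95 + 73)))) = 75508/((9*((-3 + I*√7) + 1/168))) = 75508/((9*(-503/168 + I*√7))) = 75508/(-1509/56 + 9*I*√7)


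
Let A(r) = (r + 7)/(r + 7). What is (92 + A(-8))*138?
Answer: 12834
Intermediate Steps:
A(r) = 1 (A(r) = (7 + r)/(7 + r) = 1)
(92 + A(-8))*138 = (92 + 1)*138 = 93*138 = 12834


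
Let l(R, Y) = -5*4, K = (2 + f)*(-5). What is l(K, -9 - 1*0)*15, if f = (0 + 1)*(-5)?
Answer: -300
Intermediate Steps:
f = -5 (f = 1*(-5) = -5)
K = 15 (K = (2 - 5)*(-5) = -3*(-5) = 15)
l(R, Y) = -20
l(K, -9 - 1*0)*15 = -20*15 = -300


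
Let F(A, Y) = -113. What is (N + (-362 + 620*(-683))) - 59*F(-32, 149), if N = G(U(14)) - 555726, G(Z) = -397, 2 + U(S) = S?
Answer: -973278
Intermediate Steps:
U(S) = -2 + S
N = -556123 (N = -397 - 555726 = -556123)
(N + (-362 + 620*(-683))) - 59*F(-32, 149) = (-556123 + (-362 + 620*(-683))) - 59*(-113) = (-556123 + (-362 - 423460)) + 6667 = (-556123 - 423822) + 6667 = -979945 + 6667 = -973278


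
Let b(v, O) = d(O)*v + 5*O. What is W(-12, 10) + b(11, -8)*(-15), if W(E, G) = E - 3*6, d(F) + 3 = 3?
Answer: 570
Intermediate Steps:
d(F) = 0 (d(F) = -3 + 3 = 0)
b(v, O) = 5*O (b(v, O) = 0*v + 5*O = 0 + 5*O = 5*O)
W(E, G) = -18 + E (W(E, G) = E - 18 = -18 + E)
W(-12, 10) + b(11, -8)*(-15) = (-18 - 12) + (5*(-8))*(-15) = -30 - 40*(-15) = -30 + 600 = 570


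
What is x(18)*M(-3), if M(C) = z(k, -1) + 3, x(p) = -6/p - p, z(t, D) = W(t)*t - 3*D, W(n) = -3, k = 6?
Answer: 220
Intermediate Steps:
z(t, D) = -3*D - 3*t (z(t, D) = -3*t - 3*D = -3*D - 3*t)
x(p) = -p - 6/p
M(C) = -12 (M(C) = (-3*(-1) - 3*6) + 3 = (3 - 18) + 3 = -15 + 3 = -12)
x(18)*M(-3) = (-1*18 - 6/18)*(-12) = (-18 - 6*1/18)*(-12) = (-18 - ⅓)*(-12) = -55/3*(-12) = 220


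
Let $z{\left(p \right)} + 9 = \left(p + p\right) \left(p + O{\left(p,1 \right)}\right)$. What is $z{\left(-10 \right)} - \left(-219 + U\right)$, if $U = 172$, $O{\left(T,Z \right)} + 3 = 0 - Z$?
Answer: $318$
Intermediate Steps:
$O{\left(T,Z \right)} = -3 - Z$ ($O{\left(T,Z \right)} = -3 + \left(0 - Z\right) = -3 - Z$)
$z{\left(p \right)} = -9 + 2 p \left(-4 + p\right)$ ($z{\left(p \right)} = -9 + \left(p + p\right) \left(p - 4\right) = -9 + 2 p \left(p - 4\right) = -9 + 2 p \left(-4 + p\right)$)
$z{\left(-10 \right)} - \left(-219 + U\right) = \left(-9 - -80 + 2 \left(-10\right)^{2}\right) + \left(219 - 172\right) = \left(-9 + 80 + 2 \cdot 100\right) + \left(219 - 172\right) = \left(-9 + 80 + 200\right) + 47 = 271 + 47 = 318$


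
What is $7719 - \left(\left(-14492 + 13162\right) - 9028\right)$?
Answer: $18077$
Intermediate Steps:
$7719 - \left(\left(-14492 + 13162\right) - 9028\right) = 7719 - \left(-1330 - 9028\right) = 7719 - -10358 = 7719 + 10358 = 18077$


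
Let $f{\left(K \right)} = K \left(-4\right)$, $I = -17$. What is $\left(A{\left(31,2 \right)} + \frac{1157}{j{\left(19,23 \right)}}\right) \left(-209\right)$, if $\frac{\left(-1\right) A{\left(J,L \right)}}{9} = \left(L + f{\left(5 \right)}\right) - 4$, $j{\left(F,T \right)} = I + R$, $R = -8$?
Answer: $- \frac{792737}{25} \approx -31709.0$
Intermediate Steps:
$j{\left(F,T \right)} = -25$ ($j{\left(F,T \right)} = -17 - 8 = -25$)
$f{\left(K \right)} = - 4 K$
$A{\left(J,L \right)} = 216 - 9 L$ ($A{\left(J,L \right)} = - 9 \left(\left(L - 20\right) - 4\right) = - 9 \left(\left(-20 + L\right) - 4\right) = - 9 \left(-24 + L\right) = 216 - 9 L$)
$\left(A{\left(31,2 \right)} + \frac{1157}{j{\left(19,23 \right)}}\right) \left(-209\right) = \left(\left(216 - 18\right) + \frac{1157}{-25}\right) \left(-209\right) = \left(\left(216 - 18\right) + 1157 \left(- \frac{1}{25}\right)\right) \left(-209\right) = \left(198 - \frac{1157}{25}\right) \left(-209\right) = \frac{3793}{25} \left(-209\right) = - \frac{792737}{25}$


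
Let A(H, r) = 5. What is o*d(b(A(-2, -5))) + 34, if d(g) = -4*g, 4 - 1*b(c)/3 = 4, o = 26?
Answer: 34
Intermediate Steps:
b(c) = 0 (b(c) = 12 - 3*4 = 12 - 12 = 0)
o*d(b(A(-2, -5))) + 34 = 26*(-4*0) + 34 = 26*0 + 34 = 0 + 34 = 34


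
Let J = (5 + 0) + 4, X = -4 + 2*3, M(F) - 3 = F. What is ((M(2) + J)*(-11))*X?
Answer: -308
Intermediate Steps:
M(F) = 3 + F
X = 2 (X = -4 + 6 = 2)
J = 9 (J = 5 + 4 = 9)
((M(2) + J)*(-11))*X = (((3 + 2) + 9)*(-11))*2 = ((5 + 9)*(-11))*2 = (14*(-11))*2 = -154*2 = -308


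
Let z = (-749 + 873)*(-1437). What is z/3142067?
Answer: -5748/101357 ≈ -0.056710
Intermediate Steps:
z = -178188 (z = 124*(-1437) = -178188)
z/3142067 = -178188/3142067 = -178188*1/3142067 = -5748/101357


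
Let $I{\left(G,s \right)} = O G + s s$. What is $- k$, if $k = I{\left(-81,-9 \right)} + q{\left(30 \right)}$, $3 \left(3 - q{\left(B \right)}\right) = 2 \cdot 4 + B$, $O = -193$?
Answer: $- \frac{47113}{3} \approx -15704.0$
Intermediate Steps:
$I{\left(G,s \right)} = s^{2} - 193 G$ ($I{\left(G,s \right)} = - 193 G + s s = - 193 G + s^{2} = s^{2} - 193 G$)
$q{\left(B \right)} = \frac{1}{3} - \frac{B}{3}$ ($q{\left(B \right)} = 3 - \frac{2 \cdot 4 + B}{3} = 3 - \frac{8 + B}{3} = 3 - \left(\frac{8}{3} + \frac{B}{3}\right) = \frac{1}{3} - \frac{B}{3}$)
$k = \frac{47113}{3}$ ($k = \left(\left(-9\right)^{2} - -15633\right) + \left(\frac{1}{3} - 10\right) = \left(81 + 15633\right) + \left(\frac{1}{3} - 10\right) = 15714 - \frac{29}{3} = \frac{47113}{3} \approx 15704.0$)
$- k = \left(-1\right) \frac{47113}{3} = - \frac{47113}{3}$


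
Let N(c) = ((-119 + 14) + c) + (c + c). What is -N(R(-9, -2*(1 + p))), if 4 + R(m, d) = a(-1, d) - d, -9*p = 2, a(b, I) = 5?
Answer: 292/3 ≈ 97.333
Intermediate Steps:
p = -2/9 (p = -⅑*2 = -2/9 ≈ -0.22222)
R(m, d) = 1 - d (R(m, d) = -4 + (5 - d) = 1 - d)
N(c) = -105 + 3*c (N(c) = (-105 + c) + 2*c = -105 + 3*c)
-N(R(-9, -2*(1 + p))) = -(-105 + 3*(1 - (-2)*(1 - 2/9))) = -(-105 + 3*(1 - (-2)*7/9)) = -(-105 + 3*(1 - 1*(-14/9))) = -(-105 + 3*(1 + 14/9)) = -(-105 + 3*(23/9)) = -(-105 + 23/3) = -1*(-292/3) = 292/3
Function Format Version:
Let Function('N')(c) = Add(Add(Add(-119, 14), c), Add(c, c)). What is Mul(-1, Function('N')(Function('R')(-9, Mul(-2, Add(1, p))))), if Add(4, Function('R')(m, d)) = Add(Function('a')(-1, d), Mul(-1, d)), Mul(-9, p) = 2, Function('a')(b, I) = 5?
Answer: Rational(292, 3) ≈ 97.333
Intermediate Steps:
p = Rational(-2, 9) (p = Mul(Rational(-1, 9), 2) = Rational(-2, 9) ≈ -0.22222)
Function('R')(m, d) = Add(1, Mul(-1, d)) (Function('R')(m, d) = Add(-4, Add(5, Mul(-1, d))) = Add(1, Mul(-1, d)))
Function('N')(c) = Add(-105, Mul(3, c)) (Function('N')(c) = Add(Add(-105, c), Mul(2, c)) = Add(-105, Mul(3, c)))
Mul(-1, Function('N')(Function('R')(-9, Mul(-2, Add(1, p))))) = Mul(-1, Add(-105, Mul(3, Add(1, Mul(-1, Mul(-2, Add(1, Rational(-2, 9)))))))) = Mul(-1, Add(-105, Mul(3, Add(1, Mul(-1, Mul(-2, Rational(7, 9))))))) = Mul(-1, Add(-105, Mul(3, Add(1, Mul(-1, Rational(-14, 9)))))) = Mul(-1, Add(-105, Mul(3, Add(1, Rational(14, 9))))) = Mul(-1, Add(-105, Mul(3, Rational(23, 9)))) = Mul(-1, Add(-105, Rational(23, 3))) = Mul(-1, Rational(-292, 3)) = Rational(292, 3)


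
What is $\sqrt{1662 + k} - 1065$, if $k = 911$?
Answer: $-1065 + \sqrt{2573} \approx -1014.3$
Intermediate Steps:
$\sqrt{1662 + k} - 1065 = \sqrt{1662 + 911} - 1065 = \sqrt{2573} - 1065 = -1065 + \sqrt{2573}$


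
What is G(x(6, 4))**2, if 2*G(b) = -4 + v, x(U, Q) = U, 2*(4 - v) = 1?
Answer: 1/16 ≈ 0.062500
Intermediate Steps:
v = 7/2 (v = 4 - 1/2*1 = 4 - 1/2 = 7/2 ≈ 3.5000)
G(b) = -1/4 (G(b) = (-4 + 7/2)/2 = (1/2)*(-1/2) = -1/4)
G(x(6, 4))**2 = (-1/4)**2 = 1/16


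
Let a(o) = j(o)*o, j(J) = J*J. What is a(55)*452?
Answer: 75201500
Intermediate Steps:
j(J) = J²
a(o) = o³ (a(o) = o²*o = o³)
a(55)*452 = 55³*452 = 166375*452 = 75201500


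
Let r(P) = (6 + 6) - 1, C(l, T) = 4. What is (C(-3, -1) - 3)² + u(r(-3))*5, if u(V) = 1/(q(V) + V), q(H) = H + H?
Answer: 38/33 ≈ 1.1515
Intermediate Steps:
q(H) = 2*H
r(P) = 11 (r(P) = 12 - 1 = 11)
u(V) = 1/(3*V) (u(V) = 1/(2*V + V) = 1/(3*V))
(C(-3, -1) - 3)² + u(r(-3))*5 = (4 - 3)² + ((⅓)/11)*5 = 1² + ((⅓)*(1/11))*5 = 1 + (1/33)*5 = 1 + 5/33 = 38/33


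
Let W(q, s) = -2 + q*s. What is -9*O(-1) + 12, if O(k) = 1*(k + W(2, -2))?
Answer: 75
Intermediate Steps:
O(k) = -6 + k (O(k) = 1*(k + (-2 + 2*(-2))) = 1*(k + (-2 - 4)) = 1*(k - 6) = 1*(-6 + k) = -6 + k)
-9*O(-1) + 12 = -9*(-6 - 1) + 12 = -9*(-7) + 12 = 63 + 12 = 75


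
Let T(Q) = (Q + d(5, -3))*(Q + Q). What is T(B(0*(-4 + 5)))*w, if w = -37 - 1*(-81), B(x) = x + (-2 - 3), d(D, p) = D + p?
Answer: 1320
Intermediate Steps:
B(x) = -5 + x (B(x) = x - 5 = -5 + x)
T(Q) = 2*Q*(2 + Q) (T(Q) = (Q + (5 - 3))*(Q + Q) = (Q + 2)*(2*Q) = (2 + Q)*(2*Q) = 2*Q*(2 + Q))
w = 44 (w = -37 + 81 = 44)
T(B(0*(-4 + 5)))*w = (2*(-5 + 0*(-4 + 5))*(2 + (-5 + 0*(-4 + 5))))*44 = (2*(-5 + 0*1)*(2 + (-5 + 0*1)))*44 = (2*(-5 + 0)*(2 + (-5 + 0)))*44 = (2*(-5)*(2 - 5))*44 = (2*(-5)*(-3))*44 = 30*44 = 1320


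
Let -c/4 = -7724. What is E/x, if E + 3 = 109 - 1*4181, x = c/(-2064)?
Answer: 525675/1931 ≈ 272.23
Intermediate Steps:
c = 30896 (c = -4*(-7724) = 30896)
x = -1931/129 (x = 30896/(-2064) = 30896*(-1/2064) = -1931/129 ≈ -14.969)
E = -4075 (E = -3 + (109 - 1*4181) = -3 + (109 - 4181) = -3 - 4072 = -4075)
E/x = -4075/(-1931/129) = -4075*(-129/1931) = 525675/1931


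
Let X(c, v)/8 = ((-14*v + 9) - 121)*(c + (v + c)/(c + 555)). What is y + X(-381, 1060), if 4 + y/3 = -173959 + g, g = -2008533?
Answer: 1118223488/29 ≈ 3.8559e+7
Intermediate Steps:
X(c, v) = 8*(-112 - 14*v)*(c + (c + v)/(555 + c)) (X(c, v) = 8*(((-14*v + 9) - 121)*(c + (v + c)/(c + 555))) = 8*(((9 - 14*v) - 121)*(c + (c + v)/(555 + c))) = 8*((-112 - 14*v)*(c + (c + v)/(555 + c))) = 8*(-112 - 14*v)*(c + (c + v)/(555 + c)))
y = -6547488 (y = -12 + 3*(-173959 - 2008533) = -12 + 3*(-2182492) = -12 - 6547476 = -6547488)
y + X(-381, 1060) = -6547488 + 112*(-1*1060² - 4448*(-381) - 8*1060 - 8*(-381)² - 1*1060*(-381)² - 556*(-381)*1060)/(555 - 381) = -6547488 + 112*(-1*1123600 + 1694688 - 8480 - 8*145161 - 1*1060*145161 + 224546160)/174 = -6547488 + 112*(1/174)*(-1123600 + 1694688 - 8480 - 1161288 - 153870660 + 224546160) = -6547488 + 112*(1/174)*70076820 = -6547488 + 1308100640/29 = 1118223488/29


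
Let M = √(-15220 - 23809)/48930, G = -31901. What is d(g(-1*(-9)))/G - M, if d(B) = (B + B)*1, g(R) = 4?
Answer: -8/31901 - I*√39029/48930 ≈ -0.00025078 - 0.0040376*I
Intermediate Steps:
d(B) = 2*B (d(B) = (2*B)*1 = 2*B)
M = I*√39029/48930 (M = √(-39029)*(1/48930) = (I*√39029)*(1/48930) = I*√39029/48930 ≈ 0.0040376*I)
d(g(-1*(-9)))/G - M = (2*4)/(-31901) - I*√39029/48930 = 8*(-1/31901) - I*√39029/48930 = -8/31901 - I*√39029/48930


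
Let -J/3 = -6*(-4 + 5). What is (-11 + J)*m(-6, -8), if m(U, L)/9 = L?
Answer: -504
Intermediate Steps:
m(U, L) = 9*L
J = 18 (J = -(-18)*(-4 + 5) = -(-18) = -3*(-6) = 18)
(-11 + J)*m(-6, -8) = (-11 + 18)*(9*(-8)) = 7*(-72) = -504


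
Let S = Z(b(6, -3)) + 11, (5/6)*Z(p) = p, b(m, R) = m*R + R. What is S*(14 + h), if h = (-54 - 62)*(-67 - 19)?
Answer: -141858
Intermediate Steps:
b(m, R) = R + R*m (b(m, R) = R*m + R = R + R*m)
Z(p) = 6*p/5
S = -71/5 (S = 6*(-3*(1 + 6))/5 + 11 = 6*(-3*7)/5 + 11 = (6/5)*(-21) + 11 = -126/5 + 11 = -71/5 ≈ -14.200)
h = 9976 (h = -116*(-86) = 9976)
S*(14 + h) = -71*(14 + 9976)/5 = -71/5*9990 = -141858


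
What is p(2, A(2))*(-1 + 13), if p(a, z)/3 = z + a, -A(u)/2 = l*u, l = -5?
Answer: 792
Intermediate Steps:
A(u) = 10*u (A(u) = -(-10)*u = 10*u)
p(a, z) = 3*a + 3*z (p(a, z) = 3*(z + a) = 3*(a + z) = 3*a + 3*z)
p(2, A(2))*(-1 + 13) = (3*2 + 3*(10*2))*(-1 + 13) = (6 + 3*20)*12 = (6 + 60)*12 = 66*12 = 792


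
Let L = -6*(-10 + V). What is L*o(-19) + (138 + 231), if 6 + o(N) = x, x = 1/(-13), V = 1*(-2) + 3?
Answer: 531/13 ≈ 40.846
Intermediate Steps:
V = 1 (V = -2 + 3 = 1)
x = -1/13 ≈ -0.076923
o(N) = -79/13 (o(N) = -6 - 1/13 = -79/13)
L = 54 (L = -6*(-10 + 1) = -6*(-9) = 54)
L*o(-19) + (138 + 231) = 54*(-79/13) + (138 + 231) = -4266/13 + 369 = 531/13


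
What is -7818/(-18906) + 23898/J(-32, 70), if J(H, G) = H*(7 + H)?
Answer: 38172499/1260400 ≈ 30.286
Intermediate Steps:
-7818/(-18906) + 23898/J(-32, 70) = -7818/(-18906) + 23898/((-32*(7 - 32))) = -7818*(-1/18906) + 23898/((-32*(-25))) = 1303/3151 + 23898/800 = 1303/3151 + 23898*(1/800) = 1303/3151 + 11949/400 = 38172499/1260400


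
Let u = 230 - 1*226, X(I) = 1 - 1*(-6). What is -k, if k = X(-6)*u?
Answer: -28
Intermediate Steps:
X(I) = 7 (X(I) = 1 + 6 = 7)
u = 4 (u = 230 - 226 = 4)
k = 28 (k = 7*4 = 28)
-k = -1*28 = -28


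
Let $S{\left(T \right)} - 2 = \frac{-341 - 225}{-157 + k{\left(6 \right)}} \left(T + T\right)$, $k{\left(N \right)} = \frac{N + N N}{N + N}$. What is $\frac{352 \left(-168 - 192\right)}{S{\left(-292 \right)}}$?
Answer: $\frac{2161280}{36693} \approx 58.902$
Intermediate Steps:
$k{\left(N \right)} = \frac{N + N^{2}}{2 N}$
$S{\left(T \right)} = 2 + \frac{2264 T}{307}$ ($S{\left(T \right)} = 2 + \frac{-341 - 225}{-157 + \left(\frac{1}{2} + \frac{1}{2} \cdot 6\right)} \left(T + T\right) = 2 + - \frac{566}{-157 + \left(\frac{1}{2} + 3\right)} 2 T = 2 + - \frac{566}{-157 + \frac{7}{2}} \cdot 2 T = 2 + - \frac{566}{- \frac{307}{2}} \cdot 2 T = 2 + \left(-566\right) \left(- \frac{2}{307}\right) 2 T = 2 + \frac{1132 \cdot 2 T}{307} = 2 + \frac{2264 T}{307}$)
$\frac{352 \left(-168 - 192\right)}{S{\left(-292 \right)}} = \frac{352 \left(-168 - 192\right)}{2 + \frac{2264}{307} \left(-292\right)} = \frac{352 \left(-360\right)}{2 - \frac{661088}{307}} = - \frac{126720}{- \frac{660474}{307}} = \left(-126720\right) \left(- \frac{307}{660474}\right) = \frac{2161280}{36693}$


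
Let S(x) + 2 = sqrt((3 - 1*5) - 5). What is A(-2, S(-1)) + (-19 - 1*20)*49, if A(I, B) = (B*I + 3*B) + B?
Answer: -1915 + 2*I*sqrt(7) ≈ -1915.0 + 5.2915*I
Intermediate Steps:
S(x) = -2 + I*sqrt(7) (S(x) = -2 + sqrt((3 - 1*5) - 5) = -2 + sqrt((3 - 5) - 5) = -2 + sqrt(-2 - 5) = -2 + sqrt(-7) = -2 + I*sqrt(7))
A(I, B) = 4*B + B*I (A(I, B) = (3*B + B*I) + B = 4*B + B*I)
A(-2, S(-1)) + (-19 - 1*20)*49 = (-2 + I*sqrt(7))*(4 - 2) + (-19 - 1*20)*49 = (-2 + I*sqrt(7))*2 + (-19 - 20)*49 = (-4 + 2*I*sqrt(7)) - 39*49 = (-4 + 2*I*sqrt(7)) - 1911 = -1915 + 2*I*sqrt(7)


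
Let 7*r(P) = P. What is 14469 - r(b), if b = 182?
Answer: 14443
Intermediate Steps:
r(P) = P/7
14469 - r(b) = 14469 - 182/7 = 14469 - 1*26 = 14469 - 26 = 14443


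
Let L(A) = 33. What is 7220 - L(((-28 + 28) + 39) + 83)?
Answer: 7187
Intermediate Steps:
7220 - L(((-28 + 28) + 39) + 83) = 7220 - 1*33 = 7220 - 33 = 7187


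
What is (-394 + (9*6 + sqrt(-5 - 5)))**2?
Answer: (340 - I*sqrt(10))**2 ≈ 1.1559e+5 - 2150.4*I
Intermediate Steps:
(-394 + (9*6 + sqrt(-5 - 5)))**2 = (-394 + (54 + sqrt(-10)))**2 = (-394 + (54 + I*sqrt(10)))**2 = (-340 + I*sqrt(10))**2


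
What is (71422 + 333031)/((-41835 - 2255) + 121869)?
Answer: 404453/77779 ≈ 5.2000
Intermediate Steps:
(71422 + 333031)/((-41835 - 2255) + 121869) = 404453/(-44090 + 121869) = 404453/77779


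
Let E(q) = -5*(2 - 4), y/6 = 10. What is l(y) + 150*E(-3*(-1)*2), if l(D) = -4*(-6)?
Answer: 1524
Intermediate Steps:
y = 60 (y = 6*10 = 60)
l(D) = 24
E(q) = 10 (E(q) = -5*(-2) = 10)
l(y) + 150*E(-3*(-1)*2) = 24 + 150*10 = 24 + 1500 = 1524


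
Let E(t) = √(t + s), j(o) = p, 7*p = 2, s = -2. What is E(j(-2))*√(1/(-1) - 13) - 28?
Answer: -28 - 2*√6 ≈ -32.899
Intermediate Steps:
p = 2/7 (p = (⅐)*2 = 2/7 ≈ 0.28571)
j(o) = 2/7
E(t) = √(-2 + t) (E(t) = √(t - 2) = √(-2 + t))
E(j(-2))*√(1/(-1) - 13) - 28 = √(-2 + 2/7)*√(1/(-1) - 13) - 28 = √(-12/7)*√(-1 - 13) - 28 = (2*I*√21/7)*√(-14) - 28 = (2*I*√21/7)*(I*√14) - 28 = -2*√6 - 28 = -28 - 2*√6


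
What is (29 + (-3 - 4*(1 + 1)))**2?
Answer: 324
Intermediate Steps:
(29 + (-3 - 4*(1 + 1)))**2 = (29 + (-3 - 4*2))**2 = (29 + (-3 - 8))**2 = (29 - 11)**2 = 18**2 = 324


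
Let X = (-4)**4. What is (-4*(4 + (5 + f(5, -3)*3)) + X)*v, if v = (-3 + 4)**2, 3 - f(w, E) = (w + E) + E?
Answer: 172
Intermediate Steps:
X = 256
f(w, E) = 3 - w - 2*E (f(w, E) = 3 - ((w + E) + E) = 3 - ((E + w) + E) = 3 - (w + 2*E) = 3 + (-w - 2*E) = 3 - w - 2*E)
v = 1 (v = 1**2 = 1)
(-4*(4 + (5 + f(5, -3)*3)) + X)*v = (-4*(4 + (5 + (3 - 1*5 - 2*(-3))*3)) + 256)*1 = (-4*(4 + (5 + (3 - 5 + 6)*3)) + 256)*1 = (-4*(4 + (5 + 4*3)) + 256)*1 = (-4*(4 + (5 + 12)) + 256)*1 = (-4*(4 + 17) + 256)*1 = (-4*21 + 256)*1 = (-84 + 256)*1 = 172*1 = 172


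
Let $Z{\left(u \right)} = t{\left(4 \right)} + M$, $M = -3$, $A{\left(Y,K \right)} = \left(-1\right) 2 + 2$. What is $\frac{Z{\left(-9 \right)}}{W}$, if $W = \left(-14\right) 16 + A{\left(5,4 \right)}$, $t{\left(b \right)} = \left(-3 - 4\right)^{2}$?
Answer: $- \frac{23}{112} \approx -0.20536$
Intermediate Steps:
$A{\left(Y,K \right)} = 0$ ($A{\left(Y,K \right)} = -2 + 2 = 0$)
$t{\left(b \right)} = 49$ ($t{\left(b \right)} = \left(-7\right)^{2} = 49$)
$W = -224$ ($W = \left(-14\right) 16 + 0 = -224 + 0 = -224$)
$Z{\left(u \right)} = 46$ ($Z{\left(u \right)} = 49 - 3 = 46$)
$\frac{Z{\left(-9 \right)}}{W} = \frac{46}{-224} = 46 \left(- \frac{1}{224}\right) = - \frac{23}{112}$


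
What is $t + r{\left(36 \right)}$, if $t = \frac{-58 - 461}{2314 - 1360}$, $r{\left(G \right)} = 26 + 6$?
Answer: $\frac{10003}{318} \approx 31.456$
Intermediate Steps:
$r{\left(G \right)} = 32$
$t = - \frac{173}{318}$ ($t = - \frac{519}{954} = \left(-519\right) \frac{1}{954} = - \frac{173}{318} \approx -0.54403$)
$t + r{\left(36 \right)} = - \frac{173}{318} + 32 = \frac{10003}{318}$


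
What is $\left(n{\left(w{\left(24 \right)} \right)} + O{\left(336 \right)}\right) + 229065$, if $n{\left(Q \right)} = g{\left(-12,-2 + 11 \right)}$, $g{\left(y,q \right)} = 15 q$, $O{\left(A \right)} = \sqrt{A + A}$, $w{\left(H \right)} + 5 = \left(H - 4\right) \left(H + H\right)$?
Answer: $229200 + 4 \sqrt{42} \approx 2.2923 \cdot 10^{5}$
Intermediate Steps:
$w{\left(H \right)} = -5 + 2 H \left(-4 + H\right)$ ($w{\left(H \right)} = -5 + \left(H - 4\right) \left(H + H\right) = -5 + \left(-4 + H\right) 2 H = -5 + 2 H \left(-4 + H\right)$)
$O{\left(A \right)} = \sqrt{2} \sqrt{A}$ ($O{\left(A \right)} = \sqrt{2 A} = \sqrt{2} \sqrt{A}$)
$n{\left(Q \right)} = 135$ ($n{\left(Q \right)} = 15 \left(-2 + 11\right) = 15 \cdot 9 = 135$)
$\left(n{\left(w{\left(24 \right)} \right)} + O{\left(336 \right)}\right) + 229065 = \left(135 + \sqrt{2} \sqrt{336}\right) + 229065 = \left(135 + \sqrt{2} \cdot 4 \sqrt{21}\right) + 229065 = \left(135 + 4 \sqrt{42}\right) + 229065 = 229200 + 4 \sqrt{42}$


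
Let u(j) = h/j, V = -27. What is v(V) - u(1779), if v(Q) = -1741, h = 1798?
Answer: -3099037/1779 ≈ -1742.0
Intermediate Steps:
u(j) = 1798/j
v(V) - u(1779) = -1741 - 1798/1779 = -3099037/1779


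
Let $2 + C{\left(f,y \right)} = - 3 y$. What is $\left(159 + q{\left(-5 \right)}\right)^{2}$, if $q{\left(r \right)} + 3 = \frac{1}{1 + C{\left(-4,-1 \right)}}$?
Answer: $\frac{97969}{4} \approx 24492.0$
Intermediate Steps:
$C{\left(f,y \right)} = -2 - 3 y$
$q{\left(r \right)} = - \frac{5}{2}$ ($q{\left(r \right)} = -3 + \frac{1}{1 - -1} = -3 + \frac{1}{1 + \left(-2 + 3\right)} = -3 + \frac{1}{1 + 1} = -3 + \frac{1}{2} = - \frac{5}{2}$)
$\left(159 + q{\left(-5 \right)}\right)^{2} = \left(159 - \frac{5}{2}\right)^{2} = \left(\frac{313}{2}\right)^{2} = \frac{97969}{4}$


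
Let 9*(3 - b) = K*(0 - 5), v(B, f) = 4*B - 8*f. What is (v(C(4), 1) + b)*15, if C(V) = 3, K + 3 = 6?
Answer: 130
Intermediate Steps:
K = 3 (K = -3 + 6 = 3)
v(B, f) = -8*f + 4*B
b = 14/3 (b = 3 - (0 - 5)/3 = 3 - (-5)/3 = 3 - 1/9*(-15) = 3 + 5/3 = 14/3 ≈ 4.6667)
(v(C(4), 1) + b)*15 = ((-8*1 + 4*3) + 14/3)*15 = ((-8 + 12) + 14/3)*15 = (4 + 14/3)*15 = (26/3)*15 = 130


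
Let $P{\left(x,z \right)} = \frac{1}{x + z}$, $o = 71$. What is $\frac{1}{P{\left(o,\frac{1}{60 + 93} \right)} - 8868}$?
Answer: $- \frac{10864}{96341799} \approx -0.00011277$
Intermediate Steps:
$\frac{1}{P{\left(o,\frac{1}{60 + 93} \right)} - 8868} = \frac{1}{\frac{1}{71 + \frac{1}{60 + 93}} - 8868} = \frac{1}{\frac{1}{71 + \frac{1}{153}} - 8868} = \frac{1}{\frac{1}{\frac{10864}{153}} - 8868} = \frac{1}{\frac{153}{10864} - 8868} = \frac{1}{- \frac{96341799}{10864}} = - \frac{10864}{96341799}$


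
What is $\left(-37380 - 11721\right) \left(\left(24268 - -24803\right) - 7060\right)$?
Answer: $-2062782111$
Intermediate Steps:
$\left(-37380 - 11721\right) \left(\left(24268 - -24803\right) - 7060\right) = - 49101 \left(\left(24268 + 24803\right) - 7060\right) = - 49101 \left(49071 - 7060\right) = \left(-49101\right) 42011 = -2062782111$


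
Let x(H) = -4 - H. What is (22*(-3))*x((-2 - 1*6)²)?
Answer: 4488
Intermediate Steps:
(22*(-3))*x((-2 - 1*6)²) = (22*(-3))*(-4 - (-2 - 1*6)²) = -66*(-4 - (-2 - 6)²) = -66*(-4 - 1*(-8)²) = -66*(-4 - 1*64) = -66*(-4 - 64) = -66*(-68) = 4488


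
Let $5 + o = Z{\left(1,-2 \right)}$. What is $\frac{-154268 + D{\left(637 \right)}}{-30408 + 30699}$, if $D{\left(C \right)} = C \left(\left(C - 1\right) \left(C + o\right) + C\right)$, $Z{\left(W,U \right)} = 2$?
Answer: $\frac{257105189}{291} \approx 8.8352 \cdot 10^{5}$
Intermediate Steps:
$o = -3$ ($o = -5 + 2 = -3$)
$D{\left(C \right)} = C \left(C + \left(-1 + C\right) \left(-3 + C\right)\right)$ ($D{\left(C \right)} = C \left(\left(C - 1\right) \left(C - 3\right) + C\right) = C \left(\left(-1 + C\right) \left(-3 + C\right) + C\right) = C \left(C + \left(-1 + C\right) \left(-3 + C\right)\right)$)
$\frac{-154268 + D{\left(637 \right)}}{-30408 + 30699} = \frac{-154268 + 637 \left(3 + 637^{2} - 1911\right)}{-30408 + 30699} = \frac{-154268 + 637 \left(3 + 405769 - 1911\right)}{291} = \left(-154268 + 637 \cdot 403861\right) \frac{1}{291} = \left(-154268 + 257259457\right) \frac{1}{291} = 257105189 \cdot \frac{1}{291} = \frac{257105189}{291}$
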